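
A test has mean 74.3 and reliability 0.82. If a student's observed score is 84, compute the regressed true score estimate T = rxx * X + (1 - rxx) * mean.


T_est = rxx * X + (1 - rxx) * mean
T_est = 0.82 * 84 + 0.18 * 74.3
T_est = 68.88 + 13.374
T_est = 82.254

82.254


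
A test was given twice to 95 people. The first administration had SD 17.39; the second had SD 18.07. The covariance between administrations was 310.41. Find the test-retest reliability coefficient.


r = cov(X,Y) / (SD_X * SD_Y)
r = 310.41 / (17.39 * 18.07)
r = 310.41 / 314.2373
r = 0.9878

0.9878


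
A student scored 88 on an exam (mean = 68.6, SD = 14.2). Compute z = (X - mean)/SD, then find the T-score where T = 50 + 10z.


z = (X - mean) / SD = (88 - 68.6) / 14.2
z = 19.4 / 14.2
z = 1.3662
T-score = T = 50 + 10z
Carry z at full precision (z = 19.4 / 14.2) into the conversion:
T-score = 50 + 10 * (19.4 / 14.2) = 50 + 194 / 14.2
T-score = 50 + 13.662
T-score = 63.662

63.662


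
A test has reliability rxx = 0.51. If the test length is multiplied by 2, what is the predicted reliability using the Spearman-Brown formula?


r_new = (n * rxx) / (1 + (n-1) * rxx)
r_new = (2 * 0.51) / (1 + 1 * 0.51)
r_new = 1.02 / 1.51
r_new = 0.6755

0.6755


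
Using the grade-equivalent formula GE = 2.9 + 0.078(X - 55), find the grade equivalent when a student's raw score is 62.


raw - median = 62 - 55 = 7
slope * diff = 0.078 * 7 = 0.546
GE = 2.9 + 0.546
GE = 3.446

3.446


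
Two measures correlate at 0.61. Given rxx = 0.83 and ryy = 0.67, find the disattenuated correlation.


r_corrected = rxy / sqrt(rxx * ryy)
= 0.61 / sqrt(0.83 * 0.67)
= 0.61 / sqrt(0.5561)
= 0.61 / 0.745721
r_corrected = 0.818

0.818


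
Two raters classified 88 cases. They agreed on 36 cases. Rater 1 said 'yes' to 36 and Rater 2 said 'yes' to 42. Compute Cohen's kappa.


P_o = 36/88 = 0.409091
P_e = (36*42 + 52*46) / 7744 = 0.504132
kappa = (P_o - P_e) / (1 - P_e)
kappa = (0.409091 - 0.504132) / (1 - 0.504132)
kappa = -0.1917

-0.1917


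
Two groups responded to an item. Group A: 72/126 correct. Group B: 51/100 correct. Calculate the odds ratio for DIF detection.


Odds_A = 72/54 = 1.3333
Odds_B = 51/49 = 1.0408
OR = Odds_A / Odds_B = 1.3333 / 1.0408
Exactly, OR = (72 * 49) / (54 * 51) = 3528 / 2754
OR = 1.281

1.281


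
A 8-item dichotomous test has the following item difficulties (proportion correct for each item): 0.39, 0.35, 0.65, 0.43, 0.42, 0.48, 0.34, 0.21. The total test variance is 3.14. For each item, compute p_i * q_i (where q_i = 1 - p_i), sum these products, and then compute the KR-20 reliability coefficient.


For each item, compute p_i * q_i:
  Item 1: 0.39 * 0.61 = 0.2379
  Item 2: 0.35 * 0.65 = 0.2275
  Item 3: 0.65 * 0.35 = 0.2275
  Item 4: 0.43 * 0.57 = 0.2451
  Item 5: 0.42 * 0.58 = 0.2436
  Item 6: 0.48 * 0.52 = 0.2496
  Item 7: 0.34 * 0.66 = 0.2244
  Item 8: 0.21 * 0.79 = 0.1659
Sum(p_i * q_i) = 0.2379 + 0.2275 + 0.2275 + 0.2451 + 0.2436 + 0.2496 + 0.2244 + 0.1659 = 1.8215
KR-20 = (k/(k-1)) * (1 - Sum(p_i*q_i) / Var_total)
= (8/7) * (1 - 1.8215/3.14)
= 1.1429 * 0.4199
KR-20 = 0.4799

0.4799


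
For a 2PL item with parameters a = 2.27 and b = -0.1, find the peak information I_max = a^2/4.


For 2PL, max info at theta = b = -0.1
I_max = a^2 / 4 = 2.27^2 / 4
= 5.1529 / 4
I_max = 1.2882

1.2882


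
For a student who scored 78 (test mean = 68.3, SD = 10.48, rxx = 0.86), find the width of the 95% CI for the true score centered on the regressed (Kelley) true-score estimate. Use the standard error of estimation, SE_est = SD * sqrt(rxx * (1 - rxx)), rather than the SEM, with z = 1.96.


True score estimate = 0.86*78 + 0.14*68.3 = 76.642
SE_est = SD * sqrt(rxx * (1 - rxx)) = 10.48 * sqrt(0.86 * 0.14) = 10.48 * sqrt(0.1204) = 3.636424
CI = T_est +/- z * SE_est, so width = 2 * z * SE_est = 2 * 1.96 * 3.636424
Width = 14.2548

14.2548


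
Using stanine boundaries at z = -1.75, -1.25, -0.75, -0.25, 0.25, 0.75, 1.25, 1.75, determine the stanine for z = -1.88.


Stanine boundaries: [-1.75, -1.25, -0.75, -0.25, 0.25, 0.75, 1.25, 1.75]
z = -1.88
Check each boundary:
  z < -1.75
  z < -1.25
  z < -0.75
  z < -0.25
  z < 0.25
  z < 0.75
  z < 1.25
  z < 1.75
Highest qualifying boundary gives stanine = 1

1


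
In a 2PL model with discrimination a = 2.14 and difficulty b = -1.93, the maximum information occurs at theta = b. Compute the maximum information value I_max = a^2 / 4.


For 2PL, max info at theta = b = -1.93
I_max = a^2 / 4 = 2.14^2 / 4
= 4.5796 / 4
I_max = 1.1449

1.1449


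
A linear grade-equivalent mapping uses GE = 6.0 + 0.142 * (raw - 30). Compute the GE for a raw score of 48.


raw - median = 48 - 30 = 18
slope * diff = 0.142 * 18 = 2.556
GE = 6.0 + 2.556
GE = 8.556

8.556


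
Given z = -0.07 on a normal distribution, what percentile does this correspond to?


CDF(z) = 0.5 * (1 + erf(z/sqrt(2)))
erf(-0.0495) = -0.0558
CDF = 0.4721
Percentile rank = 0.4721 * 100 = 47.21

47.21


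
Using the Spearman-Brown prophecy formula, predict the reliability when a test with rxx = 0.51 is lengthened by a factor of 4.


r_new = (n * rxx) / (1 + (n-1) * rxx)
r_new = (4 * 0.51) / (1 + 3 * 0.51)
r_new = 2.04 / 2.53
r_new = 0.8063

0.8063


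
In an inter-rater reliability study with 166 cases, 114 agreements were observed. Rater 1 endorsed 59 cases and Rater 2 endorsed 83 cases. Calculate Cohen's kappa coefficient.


P_o = 114/166 = 0.686747
P_e = (59*83 + 107*83) / 27556 = 0.5
kappa = (P_o - P_e) / (1 - P_e)
kappa = (0.686747 - 0.5) / (1 - 0.5)
kappa = 0.3735

0.3735


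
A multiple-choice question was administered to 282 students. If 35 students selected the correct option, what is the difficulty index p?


Item difficulty p = number correct / total examinees
p = 35 / 282
p = 0.1241

0.1241


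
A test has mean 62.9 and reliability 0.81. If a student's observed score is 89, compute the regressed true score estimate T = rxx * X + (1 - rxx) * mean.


T_est = rxx * X + (1 - rxx) * mean
T_est = 0.81 * 89 + 0.19 * 62.9
T_est = 72.09 + 11.951
T_est = 84.041

84.041


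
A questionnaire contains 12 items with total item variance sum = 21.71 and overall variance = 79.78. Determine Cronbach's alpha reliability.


alpha = (k/(k-1)) * (1 - sum(si^2)/s_total^2)
= (12/11) * (1 - 21.71/79.78)
alpha = 0.794

0.794


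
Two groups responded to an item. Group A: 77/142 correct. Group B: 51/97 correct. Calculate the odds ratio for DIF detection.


Odds_A = 77/65 = 1.1846
Odds_B = 51/46 = 1.1087
OR = Odds_A / Odds_B = 1.1846 / 1.1087
Exactly, OR = (77 * 46) / (65 * 51) = 3542 / 3315
OR = 1.0685

1.0685


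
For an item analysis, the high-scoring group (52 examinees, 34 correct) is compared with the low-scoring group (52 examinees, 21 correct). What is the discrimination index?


p_upper = 34/52 = 0.6538
p_lower = 21/52 = 0.4038
D = 0.6538 - 0.4038 = 0.25

0.25


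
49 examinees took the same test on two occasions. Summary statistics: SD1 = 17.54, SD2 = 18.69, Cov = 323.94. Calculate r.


r = cov(X,Y) / (SD_X * SD_Y)
r = 323.94 / (17.54 * 18.69)
r = 323.94 / 327.8226
r = 0.9882

0.9882


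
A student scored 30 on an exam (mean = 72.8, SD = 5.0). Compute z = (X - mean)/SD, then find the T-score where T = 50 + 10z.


z = (X - mean) / SD = (30 - 72.8) / 5.0
z = -42.8 / 5.0
z = -8.56
T-score = T = 50 + 10z
Carry z at full precision (z = -42.8 / 5.0) into the conversion:
T-score = 50 + 10 * (-42.8 / 5.0) = 50 + -428 / 5.0
T-score = 50 + -85.6
T-score = -35.6

-35.6


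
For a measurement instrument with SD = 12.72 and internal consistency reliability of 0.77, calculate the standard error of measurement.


SEM = SD * sqrt(1 - rxx)
SEM = 12.72 * sqrt(1 - 0.77)
SEM = 12.72 * sqrt(0.23) = 12.72 * 0.479583
SEM = 6.1003

6.1003


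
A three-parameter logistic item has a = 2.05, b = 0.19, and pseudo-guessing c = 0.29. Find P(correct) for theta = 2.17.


logit = 2.05*(2.17 - 0.19) = 4.059
P* = 1/(1 + exp(-4.059)) = 0.983
P = 0.29 + (1 - 0.29) * 0.983
P = 0.9879

0.9879


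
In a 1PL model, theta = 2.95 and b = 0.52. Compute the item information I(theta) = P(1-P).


P = 1/(1+exp(-(2.95-0.52))) = 0.9191
I = P*(1-P) = 0.9191 * 0.0809
I = 0.0744

0.0744


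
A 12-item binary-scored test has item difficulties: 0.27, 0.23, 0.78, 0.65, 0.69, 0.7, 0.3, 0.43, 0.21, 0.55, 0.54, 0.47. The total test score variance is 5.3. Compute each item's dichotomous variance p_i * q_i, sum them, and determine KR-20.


For each item, compute p_i * q_i:
  Item 1: 0.27 * 0.73 = 0.1971
  Item 2: 0.23 * 0.77 = 0.1771
  Item 3: 0.78 * 0.22 = 0.1716
  Item 4: 0.65 * 0.35 = 0.2275
  Item 5: 0.69 * 0.31 = 0.2139
  Item 6: 0.7 * 0.3 = 0.21
  Item 7: 0.3 * 0.7 = 0.21
  Item 8: 0.43 * 0.57 = 0.2451
  Item 9: 0.21 * 0.79 = 0.1659
  Item 10: 0.55 * 0.45 = 0.2475
  Item 11: 0.54 * 0.46 = 0.2484
  Item 12: 0.47 * 0.53 = 0.2491
Sum(p_i * q_i) = 0.1971 + 0.1771 + 0.1716 + 0.2275 + 0.2139 + 0.21 + 0.21 + 0.2451 + 0.1659 + 0.2475 + 0.2484 + 0.2491 = 2.5632
KR-20 = (k/(k-1)) * (1 - Sum(p_i*q_i) / Var_total)
= (12/11) * (1 - 2.5632/5.3)
= 1.0909 * 0.5164
KR-20 = 0.5633

0.5633


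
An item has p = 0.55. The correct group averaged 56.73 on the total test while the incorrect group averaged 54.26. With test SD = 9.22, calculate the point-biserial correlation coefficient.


q = 1 - p = 0.45
rpb = ((M1 - M0) / SD) * sqrt(p * q)
rpb = ((56.73 - 54.26) / 9.22) * sqrt(0.55 * 0.45)
rpb = 0.1333

0.1333


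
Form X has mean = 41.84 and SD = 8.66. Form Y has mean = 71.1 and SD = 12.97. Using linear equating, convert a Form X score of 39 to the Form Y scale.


slope = SD_Y / SD_X = 12.97 / 8.66 ~ 1.4977
intercept = mean_Y - slope * mean_X = 71.1 - (12.97 / 8.66) * 41.84 ~ 8.4366
Y = slope * X + intercept. To avoid rounding drift from the rounded slope/intercept, evaluate the equivalent form Y = mean_Y + SD_Y * (X - mean_X) / SD_X at full precision:
Y = 71.1 + 12.97 * (39 - 41.84) / 8.66
Y = 71.1 - 12.97 * 2.84 / 8.66
Y = 71.1 - 36.8348 / 8.66
Y = 71.1 - 4.2534
Y = 66.8466

66.8466


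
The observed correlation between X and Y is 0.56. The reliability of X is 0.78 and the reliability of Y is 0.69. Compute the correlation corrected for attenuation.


r_corrected = rxy / sqrt(rxx * ryy)
= 0.56 / sqrt(0.78 * 0.69)
= 0.56 / sqrt(0.5382)
= 0.56 / 0.733621
r_corrected = 0.7633

0.7633


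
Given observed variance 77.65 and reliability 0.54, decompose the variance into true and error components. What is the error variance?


var_true = rxx * var_obs = 0.54 * 77.65 = 41.931
var_error = var_obs - var_true
var_error = 77.65 - 41.931
var_error = 35.719

35.719


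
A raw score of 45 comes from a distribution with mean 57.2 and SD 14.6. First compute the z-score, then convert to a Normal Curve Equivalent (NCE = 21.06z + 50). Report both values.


z = (X - mean) / SD = (45 - 57.2) / 14.6
z = -12.2 / 14.6
z = -0.8356
NCE = NCE = 21.06z + 50
Carry z at full precision (z = -12.2 / 14.6) into the conversion:
NCE = 21.06 * (-12.2 / 14.6) + 50 = -256.932 / 14.6 + 50
NCE = -17.5981 + 50
NCE = 32.4019

32.4019


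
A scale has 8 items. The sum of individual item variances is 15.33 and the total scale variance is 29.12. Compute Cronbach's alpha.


alpha = (k/(k-1)) * (1 - sum(si^2)/s_total^2)
= (8/7) * (1 - 15.33/29.12)
alpha = 0.5412

0.5412


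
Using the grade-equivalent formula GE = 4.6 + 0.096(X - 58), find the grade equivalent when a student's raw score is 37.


raw - median = 37 - 58 = -21
slope * diff = 0.096 * -21 = -2.016
GE = 4.6 + -2.016
GE = 2.584

2.584


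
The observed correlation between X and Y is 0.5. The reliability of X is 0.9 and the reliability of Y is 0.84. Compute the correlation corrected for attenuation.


r_corrected = rxy / sqrt(rxx * ryy)
= 0.5 / sqrt(0.9 * 0.84)
= 0.5 / sqrt(0.756)
= 0.5 / 0.869483
r_corrected = 0.5751

0.5751


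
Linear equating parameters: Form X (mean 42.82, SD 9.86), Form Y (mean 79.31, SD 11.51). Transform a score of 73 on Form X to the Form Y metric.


slope = SD_Y / SD_X = 11.51 / 9.86 ~ 1.1673
intercept = mean_Y - slope * mean_X = 79.31 - (11.51 / 9.86) * 42.82 ~ 29.3244
Y = slope * X + intercept. To avoid rounding drift from the rounded slope/intercept, evaluate the equivalent form Y = mean_Y + SD_Y * (X - mean_X) / SD_X at full precision:
Y = 79.31 + 11.51 * (73 - 42.82) / 9.86
Y = 79.31 + 11.51 * 30.18 / 9.86
Y = 79.31 + 347.3718 / 9.86
Y = 79.31 + 35.2304
Y = 114.5404

114.5404


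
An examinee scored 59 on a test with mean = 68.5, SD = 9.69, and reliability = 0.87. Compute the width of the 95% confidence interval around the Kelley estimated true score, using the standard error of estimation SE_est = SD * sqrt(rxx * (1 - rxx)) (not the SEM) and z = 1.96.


True score estimate = 0.87*59 + 0.13*68.5 = 60.235
SE_est = SD * sqrt(rxx * (1 - rxx)) = 9.69 * sqrt(0.87 * 0.13) = 9.69 * sqrt(0.1131) = 3.25878
CI = T_est +/- z * SE_est, so width = 2 * z * SE_est = 2 * 1.96 * 3.25878
Width = 12.7744

12.7744


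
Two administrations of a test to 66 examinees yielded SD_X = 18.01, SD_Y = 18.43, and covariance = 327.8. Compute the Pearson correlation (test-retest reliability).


r = cov(X,Y) / (SD_X * SD_Y)
r = 327.8 / (18.01 * 18.43)
r = 327.8 / 331.9243
r = 0.9876

0.9876


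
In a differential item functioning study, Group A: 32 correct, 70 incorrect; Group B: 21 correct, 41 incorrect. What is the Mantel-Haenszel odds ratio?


Odds_A = 32/70 = 0.4571
Odds_B = 21/41 = 0.5122
OR = Odds_A / Odds_B = 0.4571 / 0.5122
Exactly, OR = (32 * 41) / (70 * 21) = 1312 / 1470
OR = 0.8925

0.8925


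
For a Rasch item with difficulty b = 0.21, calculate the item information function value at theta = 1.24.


P = 1/(1+exp(-(1.24-0.21))) = 0.7369
I = P*(1-P) = 0.7369 * 0.2631
I = 0.1939

0.1939


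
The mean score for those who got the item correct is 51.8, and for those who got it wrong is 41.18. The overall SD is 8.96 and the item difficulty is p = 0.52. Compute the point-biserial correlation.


q = 1 - p = 0.48
rpb = ((M1 - M0) / SD) * sqrt(p * q)
rpb = ((51.8 - 41.18) / 8.96) * sqrt(0.52 * 0.48)
rpb = 0.5922

0.5922


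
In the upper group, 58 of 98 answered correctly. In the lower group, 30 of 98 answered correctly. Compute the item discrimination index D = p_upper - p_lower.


p_upper = 58/98 = 0.5918
p_lower = 30/98 = 0.3061
D = 0.5918 - 0.3061 = 0.2857

0.2857


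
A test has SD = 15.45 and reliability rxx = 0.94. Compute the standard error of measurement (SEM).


SEM = SD * sqrt(1 - rxx)
SEM = 15.45 * sqrt(1 - 0.94)
SEM = 15.45 * sqrt(0.06) = 15.45 * 0.244949
SEM = 3.7845

3.7845


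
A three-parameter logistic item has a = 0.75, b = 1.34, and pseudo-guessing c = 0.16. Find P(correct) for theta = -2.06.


logit = 0.75*(-2.06 - 1.34) = -2.55
P* = 1/(1 + exp(--2.55)) = 0.0724
P = 0.16 + (1 - 0.16) * 0.0724
P = 0.2208

0.2208


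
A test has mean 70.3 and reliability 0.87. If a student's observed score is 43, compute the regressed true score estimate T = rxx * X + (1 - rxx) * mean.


T_est = rxx * X + (1 - rxx) * mean
T_est = 0.87 * 43 + 0.13 * 70.3
T_est = 37.41 + 9.139
T_est = 46.549

46.549


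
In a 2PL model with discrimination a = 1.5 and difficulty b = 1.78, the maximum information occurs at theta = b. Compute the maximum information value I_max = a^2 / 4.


For 2PL, max info at theta = b = 1.78
I_max = a^2 / 4 = 1.5^2 / 4
= 2.25 / 4
I_max = 0.5625

0.5625


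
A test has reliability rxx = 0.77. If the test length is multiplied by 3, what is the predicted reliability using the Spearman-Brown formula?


r_new = (n * rxx) / (1 + (n-1) * rxx)
r_new = (3 * 0.77) / (1 + 2 * 0.77)
r_new = 2.31 / 2.54
r_new = 0.9094

0.9094


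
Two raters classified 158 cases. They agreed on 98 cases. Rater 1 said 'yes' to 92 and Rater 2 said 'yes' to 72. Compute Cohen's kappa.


P_o = 98/158 = 0.620253
P_e = (92*72 + 66*86) / 24964 = 0.49271
kappa = (P_o - P_e) / (1 - P_e)
kappa = (0.620253 - 0.49271) / (1 - 0.49271)
kappa = 0.2514

0.2514


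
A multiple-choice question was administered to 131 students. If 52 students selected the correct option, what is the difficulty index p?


Item difficulty p = number correct / total examinees
p = 52 / 131
p = 0.3969

0.3969


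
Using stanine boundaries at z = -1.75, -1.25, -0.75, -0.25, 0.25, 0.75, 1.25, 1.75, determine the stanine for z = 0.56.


Stanine boundaries: [-1.75, -1.25, -0.75, -0.25, 0.25, 0.75, 1.25, 1.75]
z = 0.56
Check each boundary:
  z >= -1.75 -> could be stanine 2
  z >= -1.25 -> could be stanine 3
  z >= -0.75 -> could be stanine 4
  z >= -0.25 -> could be stanine 5
  z >= 0.25 -> could be stanine 6
  z < 0.75
  z < 1.25
  z < 1.75
Highest qualifying boundary gives stanine = 6

6


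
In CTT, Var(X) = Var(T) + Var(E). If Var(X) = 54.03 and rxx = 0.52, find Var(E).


var_true = rxx * var_obs = 0.52 * 54.03 = 28.0956
var_error = var_obs - var_true
var_error = 54.03 - 28.0956
var_error = 25.9344

25.9344


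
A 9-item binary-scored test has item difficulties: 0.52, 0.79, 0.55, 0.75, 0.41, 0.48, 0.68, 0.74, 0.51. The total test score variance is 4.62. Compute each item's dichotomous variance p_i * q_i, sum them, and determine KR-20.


For each item, compute p_i * q_i:
  Item 1: 0.52 * 0.48 = 0.2496
  Item 2: 0.79 * 0.21 = 0.1659
  Item 3: 0.55 * 0.45 = 0.2475
  Item 4: 0.75 * 0.25 = 0.1875
  Item 5: 0.41 * 0.59 = 0.2419
  Item 6: 0.48 * 0.52 = 0.2496
  Item 7: 0.68 * 0.32 = 0.2176
  Item 8: 0.74 * 0.26 = 0.1924
  Item 9: 0.51 * 0.49 = 0.2499
Sum(p_i * q_i) = 0.2496 + 0.1659 + 0.2475 + 0.1875 + 0.2419 + 0.2496 + 0.2176 + 0.1924 + 0.2499 = 2.0019
KR-20 = (k/(k-1)) * (1 - Sum(p_i*q_i) / Var_total)
= (9/8) * (1 - 2.0019/4.62)
= 1.125 * 0.5667
KR-20 = 0.6375

0.6375


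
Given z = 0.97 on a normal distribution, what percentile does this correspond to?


CDF(z) = 0.5 * (1 + erf(z/sqrt(2)))
erf(0.6859) = 0.668
CDF = 0.834
Percentile rank = 0.834 * 100 = 83.4

83.4


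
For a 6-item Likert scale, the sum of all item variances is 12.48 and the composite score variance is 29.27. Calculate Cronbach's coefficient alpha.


alpha = (k/(k-1)) * (1 - sum(si^2)/s_total^2)
= (6/5) * (1 - 12.48/29.27)
alpha = 0.6883

0.6883


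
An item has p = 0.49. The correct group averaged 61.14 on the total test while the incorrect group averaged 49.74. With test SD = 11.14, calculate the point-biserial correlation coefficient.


q = 1 - p = 0.51
rpb = ((M1 - M0) / SD) * sqrt(p * q)
rpb = ((61.14 - 49.74) / 11.14) * sqrt(0.49 * 0.51)
rpb = 0.5116

0.5116


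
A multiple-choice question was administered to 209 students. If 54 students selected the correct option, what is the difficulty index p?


Item difficulty p = number correct / total examinees
p = 54 / 209
p = 0.2584

0.2584


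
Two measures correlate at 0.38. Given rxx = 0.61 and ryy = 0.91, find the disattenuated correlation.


r_corrected = rxy / sqrt(rxx * ryy)
= 0.38 / sqrt(0.61 * 0.91)
= 0.38 / sqrt(0.5551)
= 0.38 / 0.74505
r_corrected = 0.51

0.51


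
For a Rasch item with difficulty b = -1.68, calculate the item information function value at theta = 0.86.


P = 1/(1+exp(-(0.86--1.68))) = 0.9269
I = P*(1-P) = 0.9269 * 0.0731
I = 0.0678

0.0678


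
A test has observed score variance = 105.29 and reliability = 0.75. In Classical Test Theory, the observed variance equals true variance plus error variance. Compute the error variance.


var_true = rxx * var_obs = 0.75 * 105.29 = 78.9675
var_error = var_obs - var_true
var_error = 105.29 - 78.9675
var_error = 26.3225

26.3225


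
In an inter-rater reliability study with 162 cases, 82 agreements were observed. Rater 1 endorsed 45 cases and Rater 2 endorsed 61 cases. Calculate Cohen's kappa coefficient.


P_o = 82/162 = 0.506173
P_e = (45*61 + 117*101) / 26244 = 0.55487
kappa = (P_o - P_e) / (1 - P_e)
kappa = (0.506173 - 0.55487) / (1 - 0.55487)
kappa = -0.1094

-0.1094


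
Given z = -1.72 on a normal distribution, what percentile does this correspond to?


CDF(z) = 0.5 * (1 + erf(z/sqrt(2)))
erf(-1.2162) = -0.9146
CDF = 0.0427
Percentile rank = 0.0427 * 100 = 4.27

4.27


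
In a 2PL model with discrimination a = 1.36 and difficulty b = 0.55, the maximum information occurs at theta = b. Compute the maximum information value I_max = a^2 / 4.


For 2PL, max info at theta = b = 0.55
I_max = a^2 / 4 = 1.36^2 / 4
= 1.8496 / 4
I_max = 0.4624

0.4624


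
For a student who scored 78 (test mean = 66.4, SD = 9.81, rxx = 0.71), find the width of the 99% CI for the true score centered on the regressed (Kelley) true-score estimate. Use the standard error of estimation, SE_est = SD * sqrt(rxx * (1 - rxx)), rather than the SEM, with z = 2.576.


True score estimate = 0.71*78 + 0.29*66.4 = 74.636
SE_est = SD * sqrt(rxx * (1 - rxx)) = 9.81 * sqrt(0.71 * 0.29) = 9.81 * sqrt(0.2059) = 4.451406
CI = T_est +/- z * SE_est, so width = 2 * z * SE_est = 2 * 2.576 * 4.451406
Width = 22.9336

22.9336


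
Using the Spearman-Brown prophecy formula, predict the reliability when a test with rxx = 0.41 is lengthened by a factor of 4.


r_new = (n * rxx) / (1 + (n-1) * rxx)
r_new = (4 * 0.41) / (1 + 3 * 0.41)
r_new = 1.64 / 2.23
r_new = 0.7354

0.7354


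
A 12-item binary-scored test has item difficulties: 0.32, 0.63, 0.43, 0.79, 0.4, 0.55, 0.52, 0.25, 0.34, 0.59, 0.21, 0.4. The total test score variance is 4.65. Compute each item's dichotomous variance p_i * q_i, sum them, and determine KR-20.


For each item, compute p_i * q_i:
  Item 1: 0.32 * 0.68 = 0.2176
  Item 2: 0.63 * 0.37 = 0.2331
  Item 3: 0.43 * 0.57 = 0.2451
  Item 4: 0.79 * 0.21 = 0.1659
  Item 5: 0.4 * 0.6 = 0.24
  Item 6: 0.55 * 0.45 = 0.2475
  Item 7: 0.52 * 0.48 = 0.2496
  Item 8: 0.25 * 0.75 = 0.1875
  Item 9: 0.34 * 0.66 = 0.2244
  Item 10: 0.59 * 0.41 = 0.2419
  Item 11: 0.21 * 0.79 = 0.1659
  Item 12: 0.4 * 0.6 = 0.24
Sum(p_i * q_i) = 0.2176 + 0.2331 + 0.2451 + 0.1659 + 0.24 + 0.2475 + 0.2496 + 0.1875 + 0.2244 + 0.2419 + 0.1659 + 0.24 = 2.6585
KR-20 = (k/(k-1)) * (1 - Sum(p_i*q_i) / Var_total)
= (12/11) * (1 - 2.6585/4.65)
= 1.0909 * 0.4283
KR-20 = 0.4672

0.4672


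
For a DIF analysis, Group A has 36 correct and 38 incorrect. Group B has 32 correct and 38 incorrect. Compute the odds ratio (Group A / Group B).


Odds_A = 36/38 = 0.9474
Odds_B = 32/38 = 0.8421
OR = Odds_A / Odds_B = 0.9474 / 0.8421
Exactly, OR = (36 * 38) / (38 * 32) = 1368 / 1216
OR = 1.125

1.125


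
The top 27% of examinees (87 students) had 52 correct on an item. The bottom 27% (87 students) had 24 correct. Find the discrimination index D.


p_upper = 52/87 = 0.5977
p_lower = 24/87 = 0.2759
D = 0.5977 - 0.2759 = 0.3218

0.3218


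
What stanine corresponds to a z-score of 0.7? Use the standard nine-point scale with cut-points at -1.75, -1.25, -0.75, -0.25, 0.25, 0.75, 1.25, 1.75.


Stanine boundaries: [-1.75, -1.25, -0.75, -0.25, 0.25, 0.75, 1.25, 1.75]
z = 0.7
Check each boundary:
  z >= -1.75 -> could be stanine 2
  z >= -1.25 -> could be stanine 3
  z >= -0.75 -> could be stanine 4
  z >= -0.25 -> could be stanine 5
  z >= 0.25 -> could be stanine 6
  z < 0.75
  z < 1.25
  z < 1.75
Highest qualifying boundary gives stanine = 6

6


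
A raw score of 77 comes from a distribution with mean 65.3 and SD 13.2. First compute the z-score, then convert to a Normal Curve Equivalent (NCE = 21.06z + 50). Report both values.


z = (X - mean) / SD = (77 - 65.3) / 13.2
z = 11.7 / 13.2
z = 0.8864
NCE = NCE = 21.06z + 50
Carry z at full precision (z = 11.7 / 13.2) into the conversion:
NCE = 21.06 * (11.7 / 13.2) + 50 = 246.402 / 13.2 + 50
NCE = 18.6668 + 50
NCE = 68.6668

68.6668


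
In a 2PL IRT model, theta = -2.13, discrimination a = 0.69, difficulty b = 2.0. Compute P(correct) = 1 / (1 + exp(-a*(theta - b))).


a*(theta - b) = 0.69 * (-2.13 - 2.0) = -2.8497
exp(--2.8497) = 17.2826
P = 1 / (1 + 17.2826)
P = 0.0547

0.0547


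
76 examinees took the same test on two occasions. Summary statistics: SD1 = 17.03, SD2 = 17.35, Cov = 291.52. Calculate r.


r = cov(X,Y) / (SD_X * SD_Y)
r = 291.52 / (17.03 * 17.35)
r = 291.52 / 295.4705
r = 0.9866

0.9866


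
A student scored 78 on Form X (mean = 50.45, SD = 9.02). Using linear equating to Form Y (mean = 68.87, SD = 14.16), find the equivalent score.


slope = SD_Y / SD_X = 14.16 / 9.02 ~ 1.5698
intercept = mean_Y - slope * mean_X = 68.87 - (14.16 / 9.02) * 50.45 ~ -10.3287
Y = slope * X + intercept. To avoid rounding drift from the rounded slope/intercept, evaluate the equivalent form Y = mean_Y + SD_Y * (X - mean_X) / SD_X at full precision:
Y = 68.87 + 14.16 * (78 - 50.45) / 9.02
Y = 68.87 + 14.16 * 27.55 / 9.02
Y = 68.87 + 390.108 / 9.02
Y = 68.87 + 43.2492
Y = 112.1192

112.1192


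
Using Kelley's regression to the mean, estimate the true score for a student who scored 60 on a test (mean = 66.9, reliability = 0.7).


T_est = rxx * X + (1 - rxx) * mean
T_est = 0.7 * 60 + 0.3 * 66.9
T_est = 42.0 + 20.07
T_est = 62.07

62.07


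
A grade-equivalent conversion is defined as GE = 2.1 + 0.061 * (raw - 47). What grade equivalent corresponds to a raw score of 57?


raw - median = 57 - 47 = 10
slope * diff = 0.061 * 10 = 0.61
GE = 2.1 + 0.61
GE = 2.71

2.71


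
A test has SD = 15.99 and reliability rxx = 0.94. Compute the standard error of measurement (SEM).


SEM = SD * sqrt(1 - rxx)
SEM = 15.99 * sqrt(1 - 0.94)
SEM = 15.99 * sqrt(0.06) = 15.99 * 0.244949
SEM = 3.9167

3.9167


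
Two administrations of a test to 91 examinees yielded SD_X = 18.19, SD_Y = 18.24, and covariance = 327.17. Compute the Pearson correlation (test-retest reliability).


r = cov(X,Y) / (SD_X * SD_Y)
r = 327.17 / (18.19 * 18.24)
r = 327.17 / 331.7856
r = 0.9861

0.9861


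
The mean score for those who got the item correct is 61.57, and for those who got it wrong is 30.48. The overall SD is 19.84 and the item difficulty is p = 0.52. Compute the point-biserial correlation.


q = 1 - p = 0.48
rpb = ((M1 - M0) / SD) * sqrt(p * q)
rpb = ((61.57 - 30.48) / 19.84) * sqrt(0.52 * 0.48)
rpb = 0.7829

0.7829


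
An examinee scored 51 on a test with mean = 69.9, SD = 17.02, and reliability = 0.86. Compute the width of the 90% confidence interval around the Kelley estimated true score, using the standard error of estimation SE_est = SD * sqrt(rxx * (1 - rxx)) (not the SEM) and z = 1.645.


True score estimate = 0.86*51 + 0.14*69.9 = 53.646
SE_est = SD * sqrt(rxx * (1 - rxx)) = 17.02 * sqrt(0.86 * 0.14) = 17.02 * sqrt(0.1204) = 5.905719
CI = T_est +/- z * SE_est, so width = 2 * z * SE_est = 2 * 1.645 * 5.905719
Width = 19.4298

19.4298


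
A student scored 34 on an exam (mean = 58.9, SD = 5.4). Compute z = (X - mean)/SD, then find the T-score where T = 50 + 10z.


z = (X - mean) / SD = (34 - 58.9) / 5.4
z = -24.9 / 5.4
z = -4.6111
T-score = T = 50 + 10z
Carry z at full precision (z = -24.9 / 5.4) into the conversion:
T-score = 50 + 10 * (-24.9 / 5.4) = 50 + -249 / 5.4
T-score = 50 + -46.1111
T-score = 3.8889

3.8889


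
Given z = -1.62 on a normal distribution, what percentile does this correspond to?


CDF(z) = 0.5 * (1 + erf(z/sqrt(2)))
erf(-1.1455) = -0.8948
CDF = 0.0526
Percentile rank = 0.0526 * 100 = 5.26

5.26


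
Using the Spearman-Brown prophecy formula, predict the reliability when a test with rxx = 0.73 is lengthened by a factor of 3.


r_new = (n * rxx) / (1 + (n-1) * rxx)
r_new = (3 * 0.73) / (1 + 2 * 0.73)
r_new = 2.19 / 2.46
r_new = 0.8902

0.8902


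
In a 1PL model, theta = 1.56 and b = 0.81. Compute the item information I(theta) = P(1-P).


P = 1/(1+exp(-(1.56-0.81))) = 0.6792
I = P*(1-P) = 0.6792 * 0.3208
I = 0.2179

0.2179


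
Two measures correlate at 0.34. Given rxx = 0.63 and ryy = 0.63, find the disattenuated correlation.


r_corrected = rxy / sqrt(rxx * ryy)
= 0.34 / sqrt(0.63 * 0.63)
= 0.34 / sqrt(0.3969)
= 0.34 / 0.63
r_corrected = 0.5397

0.5397


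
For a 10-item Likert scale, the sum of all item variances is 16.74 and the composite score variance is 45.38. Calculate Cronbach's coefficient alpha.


alpha = (k/(k-1)) * (1 - sum(si^2)/s_total^2)
= (10/9) * (1 - 16.74/45.38)
alpha = 0.7012

0.7012


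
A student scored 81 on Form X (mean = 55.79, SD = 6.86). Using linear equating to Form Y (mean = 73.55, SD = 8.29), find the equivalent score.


slope = SD_Y / SD_X = 8.29 / 6.86 ~ 1.2085
intercept = mean_Y - slope * mean_X = 73.55 - (8.29 / 6.86) * 55.79 ~ 6.1303
Y = slope * X + intercept. To avoid rounding drift from the rounded slope/intercept, evaluate the equivalent form Y = mean_Y + SD_Y * (X - mean_X) / SD_X at full precision:
Y = 73.55 + 8.29 * (81 - 55.79) / 6.86
Y = 73.55 + 8.29 * 25.21 / 6.86
Y = 73.55 + 208.9909 / 6.86
Y = 73.55 + 30.4651
Y = 104.0151

104.0151


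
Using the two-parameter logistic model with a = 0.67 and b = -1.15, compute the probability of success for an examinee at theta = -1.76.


a*(theta - b) = 0.67 * (-1.76 - -1.15) = -0.4087
exp(--0.4087) = 1.5049
P = 1 / (1 + 1.5049)
P = 0.3992

0.3992


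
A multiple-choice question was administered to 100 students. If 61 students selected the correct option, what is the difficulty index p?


Item difficulty p = number correct / total examinees
p = 61 / 100
p = 0.61

0.61


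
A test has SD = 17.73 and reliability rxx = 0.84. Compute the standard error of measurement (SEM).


SEM = SD * sqrt(1 - rxx)
SEM = 17.73 * sqrt(1 - 0.84)
SEM = 17.73 * sqrt(0.16) = 17.73 * 0.4
SEM = 7.092

7.092


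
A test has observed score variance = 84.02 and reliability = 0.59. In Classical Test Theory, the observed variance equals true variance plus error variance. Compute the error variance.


var_true = rxx * var_obs = 0.59 * 84.02 = 49.5718
var_error = var_obs - var_true
var_error = 84.02 - 49.5718
var_error = 34.4482

34.4482


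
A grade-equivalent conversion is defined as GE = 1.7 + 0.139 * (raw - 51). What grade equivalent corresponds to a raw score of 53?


raw - median = 53 - 51 = 2
slope * diff = 0.139 * 2 = 0.278
GE = 1.7 + 0.278
GE = 1.978

1.978


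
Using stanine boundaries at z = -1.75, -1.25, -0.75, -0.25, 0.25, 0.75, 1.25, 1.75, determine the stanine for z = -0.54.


Stanine boundaries: [-1.75, -1.25, -0.75, -0.25, 0.25, 0.75, 1.25, 1.75]
z = -0.54
Check each boundary:
  z >= -1.75 -> could be stanine 2
  z >= -1.25 -> could be stanine 3
  z >= -0.75 -> could be stanine 4
  z < -0.25
  z < 0.25
  z < 0.75
  z < 1.25
  z < 1.75
Highest qualifying boundary gives stanine = 4

4


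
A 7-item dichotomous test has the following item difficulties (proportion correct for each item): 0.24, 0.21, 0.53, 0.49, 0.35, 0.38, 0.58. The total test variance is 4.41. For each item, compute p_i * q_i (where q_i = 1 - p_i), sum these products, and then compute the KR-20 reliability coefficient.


For each item, compute p_i * q_i:
  Item 1: 0.24 * 0.76 = 0.1824
  Item 2: 0.21 * 0.79 = 0.1659
  Item 3: 0.53 * 0.47 = 0.2491
  Item 4: 0.49 * 0.51 = 0.2499
  Item 5: 0.35 * 0.65 = 0.2275
  Item 6: 0.38 * 0.62 = 0.2356
  Item 7: 0.58 * 0.42 = 0.2436
Sum(p_i * q_i) = 0.1824 + 0.1659 + 0.2491 + 0.2499 + 0.2275 + 0.2356 + 0.2436 = 1.554
KR-20 = (k/(k-1)) * (1 - Sum(p_i*q_i) / Var_total)
= (7/6) * (1 - 1.554/4.41)
= 1.1667 * 0.6476
KR-20 = 0.7556

0.7556


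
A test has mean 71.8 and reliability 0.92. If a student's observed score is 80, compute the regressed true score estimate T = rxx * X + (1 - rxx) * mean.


T_est = rxx * X + (1 - rxx) * mean
T_est = 0.92 * 80 + 0.08 * 71.8
T_est = 73.6 + 5.744
T_est = 79.344

79.344


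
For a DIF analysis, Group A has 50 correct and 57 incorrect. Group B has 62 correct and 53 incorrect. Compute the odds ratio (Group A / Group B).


Odds_A = 50/57 = 0.8772
Odds_B = 62/53 = 1.1698
OR = Odds_A / Odds_B = 0.8772 / 1.1698
Exactly, OR = (50 * 53) / (57 * 62) = 2650 / 3534
OR = 0.7499

0.7499


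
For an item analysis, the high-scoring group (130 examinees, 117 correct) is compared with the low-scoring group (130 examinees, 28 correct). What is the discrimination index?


p_upper = 117/130 = 0.9
p_lower = 28/130 = 0.2154
D = 0.9 - 0.2154 = 0.6846

0.6846


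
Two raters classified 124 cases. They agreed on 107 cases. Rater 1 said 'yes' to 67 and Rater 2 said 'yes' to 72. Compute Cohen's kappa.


P_o = 107/124 = 0.862903
P_e = (67*72 + 57*52) / 15376 = 0.506504
kappa = (P_o - P_e) / (1 - P_e)
kappa = (0.862903 - 0.506504) / (1 - 0.506504)
kappa = 0.7222

0.7222


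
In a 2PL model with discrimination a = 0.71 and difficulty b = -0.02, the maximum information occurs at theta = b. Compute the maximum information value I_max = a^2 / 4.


For 2PL, max info at theta = b = -0.02
I_max = a^2 / 4 = 0.71^2 / 4
= 0.5041 / 4
I_max = 0.126

0.126


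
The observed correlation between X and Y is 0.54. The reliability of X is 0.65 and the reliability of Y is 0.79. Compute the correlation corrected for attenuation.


r_corrected = rxy / sqrt(rxx * ryy)
= 0.54 / sqrt(0.65 * 0.79)
= 0.54 / sqrt(0.5135)
= 0.54 / 0.716589
r_corrected = 0.7536

0.7536


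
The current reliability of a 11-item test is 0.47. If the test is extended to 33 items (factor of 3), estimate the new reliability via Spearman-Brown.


r_new = (n * rxx) / (1 + (n-1) * rxx)
r_new = (3 * 0.47) / (1 + 2 * 0.47)
r_new = 1.41 / 1.94
r_new = 0.7268

0.7268


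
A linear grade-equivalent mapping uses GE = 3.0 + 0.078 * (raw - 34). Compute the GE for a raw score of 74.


raw - median = 74 - 34 = 40
slope * diff = 0.078 * 40 = 3.12
GE = 3.0 + 3.12
GE = 6.12

6.12


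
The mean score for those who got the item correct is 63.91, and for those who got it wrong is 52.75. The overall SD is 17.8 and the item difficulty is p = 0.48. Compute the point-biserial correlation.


q = 1 - p = 0.52
rpb = ((M1 - M0) / SD) * sqrt(p * q)
rpb = ((63.91 - 52.75) / 17.8) * sqrt(0.48 * 0.52)
rpb = 0.3132

0.3132


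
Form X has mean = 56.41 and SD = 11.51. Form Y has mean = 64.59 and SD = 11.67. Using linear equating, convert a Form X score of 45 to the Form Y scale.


slope = SD_Y / SD_X = 11.67 / 11.51 ~ 1.0139
intercept = mean_Y - slope * mean_X = 64.59 - (11.67 / 11.51) * 56.41 ~ 7.3958
Y = slope * X + intercept. To avoid rounding drift from the rounded slope/intercept, evaluate the equivalent form Y = mean_Y + SD_Y * (X - mean_X) / SD_X at full precision:
Y = 64.59 + 11.67 * (45 - 56.41) / 11.51
Y = 64.59 - 11.67 * 11.41 / 11.51
Y = 64.59 - 133.1547 / 11.51
Y = 64.59 - 11.5686
Y = 53.0214

53.0214


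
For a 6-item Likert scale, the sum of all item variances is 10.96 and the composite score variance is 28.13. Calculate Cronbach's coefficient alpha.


alpha = (k/(k-1)) * (1 - sum(si^2)/s_total^2)
= (6/5) * (1 - 10.96/28.13)
alpha = 0.7325

0.7325


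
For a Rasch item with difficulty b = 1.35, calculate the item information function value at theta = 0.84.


P = 1/(1+exp(-(0.84-1.35))) = 0.3752
I = P*(1-P) = 0.3752 * 0.6248
I = 0.2344

0.2344


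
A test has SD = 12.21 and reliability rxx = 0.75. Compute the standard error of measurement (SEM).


SEM = SD * sqrt(1 - rxx)
SEM = 12.21 * sqrt(1 - 0.75)
SEM = 12.21 * sqrt(0.25) = 12.21 * 0.5
SEM = 6.105

6.105


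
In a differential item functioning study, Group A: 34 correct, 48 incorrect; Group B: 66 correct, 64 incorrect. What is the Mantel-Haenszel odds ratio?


Odds_A = 34/48 = 0.7083
Odds_B = 66/64 = 1.0312
OR = Odds_A / Odds_B = 0.7083 / 1.0312
Exactly, OR = (34 * 64) / (48 * 66) = 2176 / 3168
OR = 0.6869

0.6869


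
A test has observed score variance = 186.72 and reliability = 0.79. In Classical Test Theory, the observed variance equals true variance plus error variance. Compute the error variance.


var_true = rxx * var_obs = 0.79 * 186.72 = 147.5088
var_error = var_obs - var_true
var_error = 186.72 - 147.5088
var_error = 39.2112

39.2112


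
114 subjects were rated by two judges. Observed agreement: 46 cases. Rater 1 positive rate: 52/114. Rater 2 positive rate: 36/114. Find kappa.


P_o = 46/114 = 0.403509
P_e = (52*36 + 62*78) / 12996 = 0.516159
kappa = (P_o - P_e) / (1 - P_e)
kappa = (0.403509 - 0.516159) / (1 - 0.516159)
kappa = -0.2328

-0.2328


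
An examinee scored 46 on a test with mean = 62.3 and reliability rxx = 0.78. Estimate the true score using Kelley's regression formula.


T_est = rxx * X + (1 - rxx) * mean
T_est = 0.78 * 46 + 0.22 * 62.3
T_est = 35.88 + 13.706
T_est = 49.586

49.586


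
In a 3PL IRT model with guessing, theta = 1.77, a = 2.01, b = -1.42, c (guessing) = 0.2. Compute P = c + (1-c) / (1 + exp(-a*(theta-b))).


logit = 2.01*(1.77 - -1.42) = 6.4119
P* = 1/(1 + exp(-6.4119)) = 0.9984
P = 0.2 + (1 - 0.2) * 0.9984
P = 0.9987

0.9987


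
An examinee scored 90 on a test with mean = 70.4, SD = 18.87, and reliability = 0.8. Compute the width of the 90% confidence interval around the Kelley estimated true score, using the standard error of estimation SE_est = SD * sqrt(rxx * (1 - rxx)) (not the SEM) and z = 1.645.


True score estimate = 0.8*90 + 0.2*70.4 = 86.08
SE_est = SD * sqrt(rxx * (1 - rxx)) = 18.87 * sqrt(0.8 * 0.2) = 18.87 * sqrt(0.16) = 7.548
CI = T_est +/- z * SE_est, so width = 2 * z * SE_est = 2 * 1.645 * 7.548
Width = 24.8329

24.8329


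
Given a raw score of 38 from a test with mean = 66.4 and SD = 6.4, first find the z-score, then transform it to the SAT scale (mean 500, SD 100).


z = (X - mean) / SD = (38 - 66.4) / 6.4
z = -28.4 / 6.4
z = -4.4375
SAT-scale = SAT = 500 + 100z
Carry z at full precision (z = -28.4 / 6.4) into the conversion:
SAT-scale = 500 + 100 * (-28.4 / 6.4) = 500 + -2840 / 6.4
SAT-scale = 500 + -443.75
SAT-scale = 56.25

56.25


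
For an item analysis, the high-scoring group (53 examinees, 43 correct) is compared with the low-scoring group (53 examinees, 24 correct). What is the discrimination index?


p_upper = 43/53 = 0.8113
p_lower = 24/53 = 0.4528
D = 0.8113 - 0.4528 = 0.3585

0.3585


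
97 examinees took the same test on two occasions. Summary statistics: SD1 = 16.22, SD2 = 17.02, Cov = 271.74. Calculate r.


r = cov(X,Y) / (SD_X * SD_Y)
r = 271.74 / (16.22 * 17.02)
r = 271.74 / 276.0644
r = 0.9843

0.9843


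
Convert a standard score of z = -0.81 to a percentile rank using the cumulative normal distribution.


CDF(z) = 0.5 * (1 + erf(z/sqrt(2)))
erf(-0.5728) = -0.5821
CDF = 0.209
Percentile rank = 0.209 * 100 = 20.9

20.9


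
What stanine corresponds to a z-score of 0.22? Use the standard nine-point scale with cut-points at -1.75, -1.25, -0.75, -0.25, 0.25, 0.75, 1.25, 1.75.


Stanine boundaries: [-1.75, -1.25, -0.75, -0.25, 0.25, 0.75, 1.25, 1.75]
z = 0.22
Check each boundary:
  z >= -1.75 -> could be stanine 2
  z >= -1.25 -> could be stanine 3
  z >= -0.75 -> could be stanine 4
  z >= -0.25 -> could be stanine 5
  z < 0.25
  z < 0.75
  z < 1.25
  z < 1.75
Highest qualifying boundary gives stanine = 5

5


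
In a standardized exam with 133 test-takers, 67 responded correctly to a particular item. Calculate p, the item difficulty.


Item difficulty p = number correct / total examinees
p = 67 / 133
p = 0.5038

0.5038


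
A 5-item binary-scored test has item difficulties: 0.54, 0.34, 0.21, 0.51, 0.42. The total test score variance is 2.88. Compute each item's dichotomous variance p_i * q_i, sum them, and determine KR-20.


For each item, compute p_i * q_i:
  Item 1: 0.54 * 0.46 = 0.2484
  Item 2: 0.34 * 0.66 = 0.2244
  Item 3: 0.21 * 0.79 = 0.1659
  Item 4: 0.51 * 0.49 = 0.2499
  Item 5: 0.42 * 0.58 = 0.2436
Sum(p_i * q_i) = 0.2484 + 0.2244 + 0.1659 + 0.2499 + 0.2436 = 1.1322
KR-20 = (k/(k-1)) * (1 - Sum(p_i*q_i) / Var_total)
= (5/4) * (1 - 1.1322/2.88)
= 1.25 * 0.6069
KR-20 = 0.7586

0.7586


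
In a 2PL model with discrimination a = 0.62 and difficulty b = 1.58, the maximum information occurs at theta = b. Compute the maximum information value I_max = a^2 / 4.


For 2PL, max info at theta = b = 1.58
I_max = a^2 / 4 = 0.62^2 / 4
= 0.3844 / 4
I_max = 0.0961

0.0961


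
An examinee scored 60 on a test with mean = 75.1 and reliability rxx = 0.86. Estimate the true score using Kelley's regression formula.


T_est = rxx * X + (1 - rxx) * mean
T_est = 0.86 * 60 + 0.14 * 75.1
T_est = 51.6 + 10.514
T_est = 62.114

62.114
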